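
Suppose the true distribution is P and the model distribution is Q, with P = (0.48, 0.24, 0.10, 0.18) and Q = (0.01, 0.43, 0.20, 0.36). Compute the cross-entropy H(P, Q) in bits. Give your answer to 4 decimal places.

H(P,Q) = −Σ p·log₂ q.
  −0.48·log₂(0.01) = 3.18905
  −0.24·log₂(0.43) = 0.29222
  −0.10·log₂(0.20) = 0.23219
  −0.18·log₂(0.36) = 0.26531
H(P,Q) = 3.9788 bits.

3.9788 bits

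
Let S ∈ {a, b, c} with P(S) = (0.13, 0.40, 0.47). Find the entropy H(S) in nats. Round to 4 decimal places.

0.9866 nats

H(S) = −Σ p·ln p.
  −(0.13)·ln(0.13) = 0.26523
  −(0.40)·ln(0.40) = 0.36652
  −(0.47)·ln(0.47) = 0.35486
Sum: 0.26523 + 0.36652 + 0.35486 = 0.9866 nats.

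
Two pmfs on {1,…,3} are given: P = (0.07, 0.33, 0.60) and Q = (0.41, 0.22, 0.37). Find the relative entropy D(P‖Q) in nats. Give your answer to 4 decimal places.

D(P‖Q) = Σ p·ln(p/q).
  0.07·ln(0.07/0.41) = -0.12374
  0.33·ln(0.33/0.22) = 0.13380
  0.60·ln(0.60/0.37) = 0.29006
D(P‖Q) = 0.3001 nats.

0.3001 nats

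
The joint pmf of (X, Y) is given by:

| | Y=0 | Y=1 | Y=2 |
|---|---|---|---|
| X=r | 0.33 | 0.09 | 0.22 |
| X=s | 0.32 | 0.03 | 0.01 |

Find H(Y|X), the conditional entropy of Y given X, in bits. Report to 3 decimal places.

1.123 bits

Chain rule: H(Y|X) = H(X,Y) − H(X).
Marginals: p(X) = (0.6400, 0.3600), p(Y) = (0.6500, 0.1200, 0.2300).
H(X,Y) = 2.0653 bits; H(X) = 0.9427 bits.
H(Y|X) = 2.0653 − 0.9427 = 1.123 bits.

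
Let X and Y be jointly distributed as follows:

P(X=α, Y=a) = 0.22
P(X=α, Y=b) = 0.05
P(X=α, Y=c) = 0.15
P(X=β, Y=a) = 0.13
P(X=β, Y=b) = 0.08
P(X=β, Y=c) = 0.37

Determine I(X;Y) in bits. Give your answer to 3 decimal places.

Marginals: p(X) = (0.4200, 0.5800), p(Y) = (0.3500, 0.1300, 0.5200).
I(X;Y) = H(X) + H(Y) − H(X,Y).
H(X) = 0.9815, H(Y) = 1.4033, H(X,Y) = 2.3121.
I(X;Y) = 0.9815 + 1.4033 − 2.3121 = 0.073 bits.

0.073 bits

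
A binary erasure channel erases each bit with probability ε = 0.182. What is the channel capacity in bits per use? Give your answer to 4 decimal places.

0.8180 bits

Binary erasure channel: capacity C = 1 − ε.
C = 1 − 0.182 = 0.8180 bits per channel use.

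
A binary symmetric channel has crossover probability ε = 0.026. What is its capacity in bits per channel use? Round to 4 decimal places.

0.8261 bits

Binary symmetric channel: C = 1 − h₂(ε) where h₂ is the binary entropy function.
h₂(0.026) = −0.026·log₂0.026 − 0.974·log₂0.974 = 0.1739.
C = 1 − 0.1739 = 0.8261 bits per channel use.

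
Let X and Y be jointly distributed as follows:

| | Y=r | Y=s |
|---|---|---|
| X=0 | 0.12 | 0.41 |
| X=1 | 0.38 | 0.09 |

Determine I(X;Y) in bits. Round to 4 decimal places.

0.2598 bits

Marginals: p(X) = (0.5300, 0.4700), p(Y) = (0.5000, 0.5000).
I(X;Y) = H(X) + H(Y) − H(X,Y).
H(X) = 0.9974, H(Y) = 1.0000, H(X,Y) = 1.7376.
I(X;Y) = 0.9974 + 1.0000 − 1.7376 = 0.2598 bits.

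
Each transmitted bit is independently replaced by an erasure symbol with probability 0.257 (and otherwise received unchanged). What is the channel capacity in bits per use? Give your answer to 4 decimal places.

Binary erasure channel: capacity C = 1 − ε.
C = 1 − 0.257 = 0.7430 bits per channel use.

0.7430 bits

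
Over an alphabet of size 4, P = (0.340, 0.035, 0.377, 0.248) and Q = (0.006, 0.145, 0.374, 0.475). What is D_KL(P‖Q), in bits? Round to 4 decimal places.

D(P‖Q) = Σ p·log₂(p/q).
  0.340·log₂(0.340/0.006) = 1.98031
  0.035·log₂(0.035/0.145) = -0.07177
  0.377·log₂(0.377/0.374) = 0.00435
  0.248·log₂(0.248/0.475) = -0.23252
D(P‖Q) = 1.6804 bits.

1.6804 bits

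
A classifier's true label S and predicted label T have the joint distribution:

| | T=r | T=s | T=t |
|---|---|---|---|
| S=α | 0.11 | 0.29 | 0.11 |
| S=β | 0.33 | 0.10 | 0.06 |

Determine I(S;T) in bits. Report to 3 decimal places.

Marginals: p(S) = (0.5100, 0.4900), p(T) = (0.4400, 0.3900, 0.1700).
I(S;T) = Σ p(x,y)·log₂[p(x,y)/(p(x)p(y))].
  (α,r): 0.11·log₂(0.4902) = -0.1131
  (α,s): 0.29·log₂(1.4580) = 0.1578
  (α,t): 0.11·log₂(1.2687) = 0.0378
  (β,r): 0.33·log₂(1.5306) = 0.2027
  (β,s): 0.10·log₂(0.5233) = -0.0934
  (β,t): 0.06·log₂(0.7203) = -0.0284
Sum = 0.163 bits.

0.163 bits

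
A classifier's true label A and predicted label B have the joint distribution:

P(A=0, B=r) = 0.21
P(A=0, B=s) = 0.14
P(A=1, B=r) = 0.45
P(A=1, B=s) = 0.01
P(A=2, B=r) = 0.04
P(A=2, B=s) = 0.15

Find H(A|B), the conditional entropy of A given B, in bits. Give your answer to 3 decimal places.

Chain rule: H(A|B) = H(A,B) − H(B).
Marginals: p(A) = (0.3500, 0.4600, 0.1900), p(B) = (0.7000, 0.3000).
H(A,B) = 2.0511 bits; H(B) = 0.8813 bits.
H(A|B) = 2.0511 − 0.8813 = 1.170 bits.

1.170 bits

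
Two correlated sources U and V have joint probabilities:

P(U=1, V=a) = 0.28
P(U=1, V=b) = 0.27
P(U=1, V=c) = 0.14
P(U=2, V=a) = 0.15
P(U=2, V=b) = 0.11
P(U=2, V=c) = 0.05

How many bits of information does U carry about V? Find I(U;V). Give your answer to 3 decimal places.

Marginals: p(U) = (0.6900, 0.3100), p(V) = (0.4300, 0.3800, 0.1900).
I(U;V) = H(U) + H(V) − H(U,V).
H(U) = 0.8932, H(V) = 1.5092, H(U,V) = 2.3983.
I(U;V) = 0.8932 + 1.5092 − 2.3983 = 0.004 bits.

0.004 bits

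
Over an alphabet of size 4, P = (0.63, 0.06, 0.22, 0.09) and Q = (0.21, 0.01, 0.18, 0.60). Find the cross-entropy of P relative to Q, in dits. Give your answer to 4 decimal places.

0.7308 dits

H(P,Q) = −Σ p·log₁₀ q.
  −0.63·log₁₀(0.21) = 0.42700
  −0.06·log₁₀(0.01) = 0.12000
  −0.22·log₁₀(0.18) = 0.16384
  −0.09·log₁₀(0.60) = 0.01997
H(P,Q) = 0.7308 dits.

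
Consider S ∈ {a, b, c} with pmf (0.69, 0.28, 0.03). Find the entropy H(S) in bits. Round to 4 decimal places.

H(S) = −Σ p·log₂ p.
  −(0.69)·log₂(0.69) = 0.36938
  −(0.28)·log₂(0.28) = 0.51422
  −(0.03)·log₂(0.03) = 0.15177
Sum: 0.36938 + 0.51422 + 0.15177 = 1.0354 bits.

1.0354 bits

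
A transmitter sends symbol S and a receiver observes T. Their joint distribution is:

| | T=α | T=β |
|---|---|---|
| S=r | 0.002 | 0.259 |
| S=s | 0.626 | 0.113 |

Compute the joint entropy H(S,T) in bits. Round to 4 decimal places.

1.3012 bits

H(S,T) = −Σ p(x,y)·log₂ p(x,y) over all 4 cells.
  cell (r,α): −0.002·log₂0.002 = 0.01793
  cell (r,β): −0.259·log₂0.259 = 0.50478
  cell (s,α): −0.626·log₂0.626 = 0.42303
  cell (s,β): −0.113·log₂0.113 = 0.35545
Sum = 1.3012 bits.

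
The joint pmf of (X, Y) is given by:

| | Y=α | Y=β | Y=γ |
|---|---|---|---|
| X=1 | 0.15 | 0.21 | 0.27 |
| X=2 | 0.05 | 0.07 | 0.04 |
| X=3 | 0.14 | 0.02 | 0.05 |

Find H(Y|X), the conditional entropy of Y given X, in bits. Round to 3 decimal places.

1.474 bits

Marginals: p(X) = (0.6300, 0.1600, 0.2100), p(Y) = (0.3400, 0.3000, 0.3600).
H(Y|X) = Σ p(X) · H(Y|X=·).
  X=1: p=0.6300, H(Y|X=1) = 1.5452
  X=2: p=0.1600, H(Y|X=2) = 1.5462
  X=3: p=0.2100, H(Y|X=3) = 1.2060
Weighted sum = 1.474 bits.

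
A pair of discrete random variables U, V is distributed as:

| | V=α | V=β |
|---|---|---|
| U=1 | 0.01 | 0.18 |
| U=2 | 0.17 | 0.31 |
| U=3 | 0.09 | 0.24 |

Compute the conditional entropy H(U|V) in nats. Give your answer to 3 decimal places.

0.995 nats

Chain rule: H(U|V) = H(U,V) − H(V).
Marginals: p(U) = (0.1900, 0.4800, 0.3300), p(V) = (0.2700, 0.7300).
H(U,V) = 1.5782 nats; H(V) = 0.5833 nats.
H(U|V) = 1.5782 − 0.5833 = 0.995 nats.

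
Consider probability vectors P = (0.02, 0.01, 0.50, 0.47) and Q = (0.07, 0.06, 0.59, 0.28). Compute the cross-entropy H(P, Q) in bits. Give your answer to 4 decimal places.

H(P,Q) = −Σ p·log₂ q.
  −0.02·log₂(0.07) = 0.07673
  −0.01·log₂(0.06) = 0.04059
  −0.50·log₂(0.59) = 0.38061
  −0.47·log₂(0.28) = 0.86316
H(P,Q) = 1.3611 bits.

1.3611 bits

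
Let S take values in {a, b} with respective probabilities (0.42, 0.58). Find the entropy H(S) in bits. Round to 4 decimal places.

H(S) = −Σ p·log₂ p.
  −(0.42)·log₂(0.42) = 0.52565
  −(0.58)·log₂(0.58) = 0.45581
Sum: 0.52565 + 0.45581 = 0.9815 bits.

0.9815 bits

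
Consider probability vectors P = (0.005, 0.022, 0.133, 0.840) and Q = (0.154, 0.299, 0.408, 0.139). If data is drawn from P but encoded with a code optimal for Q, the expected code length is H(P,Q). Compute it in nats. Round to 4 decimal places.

1.8127 nats

H(P,Q) = −Σ p·ln q.
  −0.005·ln(0.154) = 0.00935
  −0.022·ln(0.299) = 0.02656
  −0.133·ln(0.408) = 0.11923
  −0.840·ln(0.139) = 1.65756
H(P,Q) = 1.8127 nats.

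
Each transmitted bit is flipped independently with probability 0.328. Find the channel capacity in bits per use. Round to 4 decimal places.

0.0871 bits

Binary symmetric channel: C = 1 − h₂(ε) where h₂ is the binary entropy function.
h₂(0.328) = −0.328·log₂0.328 − 0.672·log₂0.672 = 0.9129.
C = 1 − 0.9129 = 0.0871 bits per channel use.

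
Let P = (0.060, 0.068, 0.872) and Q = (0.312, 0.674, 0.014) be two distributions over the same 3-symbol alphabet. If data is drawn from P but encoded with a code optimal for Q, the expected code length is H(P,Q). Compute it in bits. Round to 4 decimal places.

5.5097 bits

H(P,Q) = −Σ p·log₂ q.
  −0.060·log₂(0.312) = 0.10082
  −0.068·log₂(0.674) = 0.03870
  −0.872·log₂(0.014) = 5.37015
H(P,Q) = 5.5097 bits.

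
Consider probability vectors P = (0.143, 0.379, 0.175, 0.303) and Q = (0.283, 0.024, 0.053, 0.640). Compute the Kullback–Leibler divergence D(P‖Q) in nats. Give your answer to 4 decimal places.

D(P‖Q) = Σ p·ln(p/q).
  0.143·ln(0.143/0.283) = -0.09761
  0.379·ln(0.379/0.024) = 1.04584
  0.175·ln(0.175/0.053) = 0.20904
  0.303·ln(0.303/0.640) = -0.22656
D(P‖Q) = 0.9307 nats.

0.9307 nats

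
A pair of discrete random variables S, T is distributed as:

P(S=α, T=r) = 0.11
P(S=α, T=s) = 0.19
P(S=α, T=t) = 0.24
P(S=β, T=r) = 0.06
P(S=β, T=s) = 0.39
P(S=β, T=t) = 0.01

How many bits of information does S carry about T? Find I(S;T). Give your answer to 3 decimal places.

Marginals: p(S) = (0.5400, 0.4600), p(T) = (0.1700, 0.5800, 0.2500).
I(S;T) = Σ p(x,y)·log₂[p(x,y)/(p(x)p(y))].
  (α,r): 0.11·log₂(1.1983) = 0.0287
  (α,s): 0.19·log₂(0.6066) = -0.1370
  (α,t): 0.24·log₂(1.7778) = 0.1992
  (β,r): 0.06·log₂(0.7673) = -0.0229
  (β,s): 0.39·log₂(1.4618) = 0.2136
  (β,t): 0.01·log₂(0.0870) = -0.0352
Sum = 0.246 bits.

0.246 bits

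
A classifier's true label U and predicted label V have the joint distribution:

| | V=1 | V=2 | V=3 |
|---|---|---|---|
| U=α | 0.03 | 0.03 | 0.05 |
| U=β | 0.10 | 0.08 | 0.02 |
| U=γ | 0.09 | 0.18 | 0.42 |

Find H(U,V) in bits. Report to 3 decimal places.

2.540 bits

H(U,V) = −Σ p(x,y)·log₂ p(x,y) over all 9 cells.
  cell (α,1): −0.03·log₂0.03 = 0.1518
  cell (α,2): −0.03·log₂0.03 = 0.1518
  cell (α,3): −0.05·log₂0.05 = 0.2161
  cell (β,1): −0.10·log₂0.10 = 0.3322
  cell (β,2): −0.08·log₂0.08 = 0.2915
  cell (β,3): −0.02·log₂0.02 = 0.1129
  cell (γ,1): −0.09·log₂0.09 = 0.3127
  cell (γ,2): −0.18·log₂0.18 = 0.4453
  cell (γ,3): −0.42·log₂0.42 = 0.5256
Sum = 2.540 bits.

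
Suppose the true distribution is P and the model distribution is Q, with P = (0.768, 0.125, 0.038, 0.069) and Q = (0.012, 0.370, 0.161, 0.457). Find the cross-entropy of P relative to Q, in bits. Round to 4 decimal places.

H(P,Q) = −Σ p·log₂ q.
  −0.768·log₂(0.012) = 4.90047
  −0.125·log₂(0.370) = 0.17930
  −0.038·log₂(0.161) = 0.10012
  −0.069·log₂(0.457) = 0.07795
H(P,Q) = 5.2578 bits.

5.2578 bits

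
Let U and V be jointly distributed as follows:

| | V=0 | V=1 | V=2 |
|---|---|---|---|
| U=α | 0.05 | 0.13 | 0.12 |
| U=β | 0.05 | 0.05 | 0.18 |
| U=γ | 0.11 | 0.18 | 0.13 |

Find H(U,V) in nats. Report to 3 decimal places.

2.094 nats

H(U,V) = −Σ p(x,y)·ln p(x,y) over all 9 cells.
  cell (α,0): −0.05·ln0.05 = 0.1498
  cell (α,1): −0.13·ln0.13 = 0.2652
  cell (α,2): −0.12·ln0.12 = 0.2544
  cell (β,0): −0.05·ln0.05 = 0.1498
  cell (β,1): −0.05·ln0.05 = 0.1498
  cell (β,2): −0.18·ln0.18 = 0.3087
  cell (γ,0): −0.11·ln0.11 = 0.2428
  cell (γ,1): −0.18·ln0.18 = 0.3087
  cell (γ,2): −0.13·ln0.13 = 0.2652
Sum = 2.094 nats.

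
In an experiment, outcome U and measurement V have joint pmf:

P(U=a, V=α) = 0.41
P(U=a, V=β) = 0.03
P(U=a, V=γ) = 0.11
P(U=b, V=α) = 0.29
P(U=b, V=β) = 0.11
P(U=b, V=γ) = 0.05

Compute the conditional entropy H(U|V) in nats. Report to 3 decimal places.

0.647 nats

Marginals: p(U) = (0.5500, 0.4500), p(V) = (0.7000, 0.1400, 0.1600).
H(U|V) = Σ p(V) · H(U|V=·).
  V=α: p=0.7000, H(U|V=α) = 0.6784
  V=β: p=0.1400, H(U|V=β) = 0.5196
  V=γ: p=0.1600, H(U|V=γ) = 0.6211
Weighted sum = 0.647 nats.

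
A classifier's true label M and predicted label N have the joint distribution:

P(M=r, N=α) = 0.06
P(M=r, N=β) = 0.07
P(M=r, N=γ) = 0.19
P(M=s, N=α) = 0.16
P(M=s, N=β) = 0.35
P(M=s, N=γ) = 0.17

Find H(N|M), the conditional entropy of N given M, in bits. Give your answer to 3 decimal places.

1.451 bits

Marginals: p(M) = (0.3200, 0.6800), p(N) = (0.2200, 0.4200, 0.3600).
H(N|M) = Σ p(M) · H(N|M=·).
  M=r: p=0.3200, H(N|M=r) = 1.3790
  M=s: p=0.6800, H(N|M=s) = 1.4843
Weighted sum = 1.451 bits.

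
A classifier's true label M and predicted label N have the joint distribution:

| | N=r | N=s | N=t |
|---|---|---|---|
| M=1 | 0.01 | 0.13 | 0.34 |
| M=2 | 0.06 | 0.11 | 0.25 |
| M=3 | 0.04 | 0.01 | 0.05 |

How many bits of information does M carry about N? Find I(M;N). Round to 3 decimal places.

Marginals: p(M) = (0.4800, 0.4200, 0.1000), p(N) = (0.1100, 0.2500, 0.6400).
I(M;N) = H(M) + H(N) − H(M,N).
H(M) = 1.3661, H(N) = 1.2624, H(M,N) = 2.5404.
I(M;N) = 1.3661 + 1.2624 − 2.5404 = 0.088 bits.

0.088 bits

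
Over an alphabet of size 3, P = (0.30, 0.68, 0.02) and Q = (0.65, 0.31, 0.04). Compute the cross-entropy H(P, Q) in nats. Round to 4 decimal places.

0.9900 nats

H(P,Q) = −Σ p·ln q.
  −0.30·ln(0.65) = 0.12923
  −0.68·ln(0.31) = 0.79640
  −0.02·ln(0.04) = 0.06438
H(P,Q) = 0.9900 nats.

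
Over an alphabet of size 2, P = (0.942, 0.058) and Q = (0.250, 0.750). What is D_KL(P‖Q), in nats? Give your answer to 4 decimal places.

1.1011 nats

D(P‖Q) = Σ p·ln(p/q).
  0.942·ln(0.942/0.250) = 1.24960
  0.058·ln(0.058/0.750) = -0.14846
D(P‖Q) = 1.1011 nats.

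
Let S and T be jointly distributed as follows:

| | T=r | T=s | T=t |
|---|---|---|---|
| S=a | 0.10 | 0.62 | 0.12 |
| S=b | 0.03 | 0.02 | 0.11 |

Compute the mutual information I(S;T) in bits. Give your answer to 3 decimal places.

0.175 bits

Marginals: p(S) = (0.8400, 0.1600), p(T) = (0.1300, 0.6400, 0.2300).
I(S;T) = H(S) + H(T) − H(S,T).
H(S) = 0.6343, H(T) = 1.2824, H(S,T) = 1.7418.
I(S;T) = 0.6343 + 1.2824 − 1.7418 = 0.175 bits.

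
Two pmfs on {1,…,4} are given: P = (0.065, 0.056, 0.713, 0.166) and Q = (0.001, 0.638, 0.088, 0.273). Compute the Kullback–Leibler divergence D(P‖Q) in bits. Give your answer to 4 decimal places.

D(P‖Q) = Σ p·log₂(p/q).
  0.065·log₂(0.065/0.001) = 0.39145
  0.056·log₂(0.056/0.638) = -0.19656
  0.713·log₂(0.713/0.088) = 2.15207
  0.166·log₂(0.166/0.273) = -0.11914
D(P‖Q) = 2.2278 bits.

2.2278 bits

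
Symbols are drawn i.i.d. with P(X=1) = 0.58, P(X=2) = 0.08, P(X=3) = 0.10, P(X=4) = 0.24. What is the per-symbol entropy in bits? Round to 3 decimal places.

H(X) = −Σ p·log₂ p.
  −(0.58)·log₂(0.58) = 0.4558
  −(0.08)·log₂(0.08) = 0.2915
  −(0.10)·log₂(0.10) = 0.3322
  −(0.24)·log₂(0.24) = 0.4941
Sum: 0.4558 + 0.2915 + 0.3322 + 0.4941 = 1.574 bits.

1.574 bits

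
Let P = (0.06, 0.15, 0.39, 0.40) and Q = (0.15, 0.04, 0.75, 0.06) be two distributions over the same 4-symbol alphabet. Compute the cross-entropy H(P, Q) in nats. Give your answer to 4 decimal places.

1.8342 nats

H(P,Q) = −Σ p·ln q.
  −0.06·ln(0.15) = 0.11383
  −0.15·ln(0.04) = 0.48283
  −0.39·ln(0.75) = 0.11220
  −0.40·ln(0.06) = 1.12536
H(P,Q) = 1.8342 nats.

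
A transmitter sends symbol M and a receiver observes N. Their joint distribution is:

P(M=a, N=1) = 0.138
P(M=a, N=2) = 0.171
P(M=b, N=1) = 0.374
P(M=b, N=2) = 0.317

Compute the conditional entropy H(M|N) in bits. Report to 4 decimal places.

Chain rule: H(M|N) = H(M,N) − H(N).
Marginals: p(M) = (0.3090, 0.6910), p(N) = (0.5120, 0.4880).
H(M,N) = 1.8861 bits; H(N) = 0.9996 bits.
H(M|N) = 1.8861 − 0.9996 = 0.8865 bits.

0.8865 bits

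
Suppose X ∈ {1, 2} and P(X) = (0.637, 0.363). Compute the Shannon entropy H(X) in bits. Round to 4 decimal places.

H(X) = −Σ p·log₂ p.
  −(0.637)·log₂(0.637) = 0.41445
  −(0.363)·log₂(0.363) = 0.53069
Sum: 0.41445 + 0.53069 = 0.9451 bits.

0.9451 bits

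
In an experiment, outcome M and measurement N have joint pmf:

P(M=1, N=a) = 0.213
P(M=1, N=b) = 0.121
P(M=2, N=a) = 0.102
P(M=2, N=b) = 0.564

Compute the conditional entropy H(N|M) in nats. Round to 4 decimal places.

0.5038 nats

Chain rule: H(N|M) = H(M,N) − H(M).
Marginals: p(M) = (0.3340, 0.6660), p(N) = (0.3150, 0.6850).
H(M,N) = 1.1408 nats; H(M) = 0.6370 nats.
H(N|M) = 1.1408 − 0.6370 = 0.5038 nats.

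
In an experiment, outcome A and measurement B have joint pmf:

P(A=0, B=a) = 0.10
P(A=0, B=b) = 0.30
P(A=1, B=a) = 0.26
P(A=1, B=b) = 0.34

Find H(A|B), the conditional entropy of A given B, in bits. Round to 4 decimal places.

0.9451 bits

Marginals: p(A) = (0.4000, 0.6000), p(B) = (0.3600, 0.6400).
H(A|B) = Σ p(B) · H(A|B=·).
  B=a: p=0.3600, H(A|B=a) = 0.8524
  B=b: p=0.6400, H(A|B=b) = 0.9972
Weighted sum = 0.9451 bits.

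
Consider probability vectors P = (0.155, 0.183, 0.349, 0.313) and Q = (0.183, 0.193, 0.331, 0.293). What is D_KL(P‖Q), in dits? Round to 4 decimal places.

D(P‖Q) = Σ p·log₁₀(p/q).
  0.155·log₁₀(0.155/0.183) = -0.01118
  0.183·log₁₀(0.183/0.193) = -0.00423
  0.349·log₁₀(0.349/0.331) = 0.00803
  0.313·log₁₀(0.313/0.293) = 0.00898
D(P‖Q) = 0.0016 dits.

0.0016 dits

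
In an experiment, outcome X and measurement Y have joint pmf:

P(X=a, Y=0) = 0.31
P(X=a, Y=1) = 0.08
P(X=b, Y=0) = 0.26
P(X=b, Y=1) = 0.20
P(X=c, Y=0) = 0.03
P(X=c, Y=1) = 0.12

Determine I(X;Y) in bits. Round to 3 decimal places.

0.123 bits

Marginals: p(X) = (0.3900, 0.4600, 0.1500), p(Y) = (0.6000, 0.4000).
I(X;Y) = Σ p(x,y)·log₂[p(x,y)/(p(x)p(y))].
  (a,0): 0.31·log₂(1.3248) = 0.1258
  (a,1): 0.08·log₂(0.5128) = -0.0771
  (b,0): 0.26·log₂(0.9420) = -0.0224
  (b,1): 0.20·log₂(1.0870) = 0.0241
  (c,0): 0.03·log₂(0.3333) = -0.0475
  (c,1): 0.12·log₂(2.0000) = 0.1200
Sum = 0.123 bits.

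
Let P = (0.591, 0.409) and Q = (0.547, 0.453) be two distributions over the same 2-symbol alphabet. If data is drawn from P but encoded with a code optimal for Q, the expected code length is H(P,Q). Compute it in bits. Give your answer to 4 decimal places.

H(P,Q) = −Σ p·log₂ q.
  −0.591·log₂(0.547) = 0.51440
  −0.409·log₂(0.453) = 0.46725
H(P,Q) = 0.9816 bits.

0.9816 bits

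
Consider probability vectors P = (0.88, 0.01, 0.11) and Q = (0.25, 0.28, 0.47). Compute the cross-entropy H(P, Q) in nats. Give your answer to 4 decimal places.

1.3157 nats

H(P,Q) = −Σ p·ln q.
  −0.88·ln(0.25) = 1.21994
  −0.01·ln(0.28) = 0.01273
  −0.11·ln(0.47) = 0.08305
H(P,Q) = 1.3157 nats.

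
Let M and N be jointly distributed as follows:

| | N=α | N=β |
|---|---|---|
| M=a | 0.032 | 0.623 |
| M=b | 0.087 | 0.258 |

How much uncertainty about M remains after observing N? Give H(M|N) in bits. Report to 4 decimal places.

Chain rule: H(M|N) = H(M,N) − H(N).
Marginals: p(M) = (0.6550, 0.3450), p(N) = (0.1190, 0.8810).
H(M,N) = 1.3950 bits; H(N) = 0.5265 bits.
H(M|N) = 1.3950 − 0.5265 = 0.8685 bits.

0.8685 bits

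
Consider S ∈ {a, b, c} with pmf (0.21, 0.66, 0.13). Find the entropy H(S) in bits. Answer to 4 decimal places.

H(S) = −Σ p·log₂ p.
  −(0.21)·log₂(0.21) = 0.47282
  −(0.66)·log₂(0.66) = 0.39564
  −(0.13)·log₂(0.13) = 0.38264
Sum: 0.47282 + 0.39564 + 0.38264 = 1.2511 bits.

1.2511 bits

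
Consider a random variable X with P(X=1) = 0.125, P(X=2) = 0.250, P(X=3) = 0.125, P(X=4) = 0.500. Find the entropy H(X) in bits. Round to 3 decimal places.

H(X) = −Σ p·log₂ p.
  −(0.125)·log₂(0.125) = 0.3750
  −(0.250)·log₂(0.250) = 0.5000
  −(0.125)·log₂(0.125) = 0.3750
  −(0.500)·log₂(0.500) = 0.5000
Sum: 0.3750 + 0.5000 + 0.3750 + 0.5000 = 1.750 bits.

1.750 bits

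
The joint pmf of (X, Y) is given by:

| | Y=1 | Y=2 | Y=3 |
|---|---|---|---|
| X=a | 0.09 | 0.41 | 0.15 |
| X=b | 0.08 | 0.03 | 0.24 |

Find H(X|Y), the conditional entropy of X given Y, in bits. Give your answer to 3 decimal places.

Marginals: p(X) = (0.6500, 0.3500), p(Y) = (0.1700, 0.4400, 0.3900).
H(X|Y) = Σ p(Y) · H(X|Y=·).
  Y=1: p=0.1700, H(X|Y=1) = 0.9975
  Y=2: p=0.4400, H(X|Y=2) = 0.3591
  Y=3: p=0.3900, H(X|Y=3) = 0.9612
Weighted sum = 0.702 bits.

0.702 bits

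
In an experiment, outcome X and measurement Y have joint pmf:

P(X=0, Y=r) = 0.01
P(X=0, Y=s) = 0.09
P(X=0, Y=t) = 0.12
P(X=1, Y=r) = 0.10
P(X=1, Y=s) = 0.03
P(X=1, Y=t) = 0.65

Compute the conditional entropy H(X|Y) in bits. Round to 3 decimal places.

0.626 bits

Chain rule: H(X|Y) = H(X,Y) − H(Y).
Marginals: p(X) = (0.2200, 0.7800), p(Y) = (0.1100, 0.1200, 0.7700).
H(X,Y) = 1.6341 bits; H(Y) = 1.0077 bits.
H(X|Y) = 1.6341 − 1.0077 = 0.626 bits.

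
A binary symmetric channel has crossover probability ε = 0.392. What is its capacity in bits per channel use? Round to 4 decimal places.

Binary symmetric channel: C = 1 − h₂(ε) where h₂ is the binary entropy function.
h₂(0.392) = −0.392·log₂0.392 − 0.608·log₂0.608 = 0.9661.
C = 1 − 0.9661 = 0.0339 bits per channel use.

0.0339 bits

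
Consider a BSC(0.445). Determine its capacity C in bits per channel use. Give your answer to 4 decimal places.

Binary symmetric channel: C = 1 − h₂(ε) where h₂ is the binary entropy function.
h₂(0.445) = −0.445·log₂0.445 − 0.555·log₂0.555 = 0.9913.
C = 1 − 0.9913 = 0.0087 bits per channel use.

0.0087 bits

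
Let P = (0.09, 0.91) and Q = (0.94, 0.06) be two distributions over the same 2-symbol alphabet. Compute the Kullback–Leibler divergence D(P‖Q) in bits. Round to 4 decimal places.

D(P‖Q) = Σ p·log₂(p/q).
  0.09·log₂(0.09/0.94) = -0.30462
  0.91·log₂(0.91/0.06) = 3.56978
D(P‖Q) = 3.2652 bits.

3.2652 bits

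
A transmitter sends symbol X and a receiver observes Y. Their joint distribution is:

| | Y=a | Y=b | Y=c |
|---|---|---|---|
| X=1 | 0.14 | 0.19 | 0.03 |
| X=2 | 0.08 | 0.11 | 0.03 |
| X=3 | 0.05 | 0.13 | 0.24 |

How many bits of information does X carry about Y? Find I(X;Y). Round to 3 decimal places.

0.201 bits

Marginals: p(X) = (0.3600, 0.2200, 0.4200), p(Y) = (0.2700, 0.4300, 0.3000).
I(X;Y) = H(X) + H(Y) − H(X,Y).
H(X) = 1.5368, H(Y) = 1.5547, H(X,Y) = 2.8905.
I(X;Y) = 1.5368 + 1.5547 − 2.8905 = 0.201 bits.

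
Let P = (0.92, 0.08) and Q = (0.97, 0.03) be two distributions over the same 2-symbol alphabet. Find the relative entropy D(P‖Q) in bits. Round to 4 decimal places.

0.0430 bits

D(P‖Q) = Σ p·log₂(p/q).
  0.92·log₂(0.92/0.97) = -0.07024
  0.08·log₂(0.08/0.03) = 0.11320
D(P‖Q) = 0.0430 bits.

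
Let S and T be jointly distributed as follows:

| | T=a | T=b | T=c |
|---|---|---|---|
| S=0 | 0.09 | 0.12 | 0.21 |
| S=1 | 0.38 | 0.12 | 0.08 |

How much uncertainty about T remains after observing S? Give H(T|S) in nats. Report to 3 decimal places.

Chain rule: H(T|S) = H(S,T) − H(S).
Marginals: p(S) = (0.4200, 0.5800), p(T) = (0.4700, 0.2400, 0.2900).
H(S,T) = 1.6231 nats; H(S) = 0.6803 nats.
H(T|S) = 1.6231 − 0.6803 = 0.943 nats.

0.943 nats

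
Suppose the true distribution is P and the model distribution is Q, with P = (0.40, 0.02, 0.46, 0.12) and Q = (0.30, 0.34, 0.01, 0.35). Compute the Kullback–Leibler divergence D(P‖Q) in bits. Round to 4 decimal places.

D(P‖Q) = Σ p·log₂(p/q).
  0.40·log₂(0.40/0.30) = 0.16601
  0.02·log₂(0.02/0.34) = -0.08175
  0.46·log₂(0.46/0.01) = 2.54084
  0.12·log₂(0.12/0.35) = -0.18532
D(P‖Q) = 2.4398 bits.

2.4398 bits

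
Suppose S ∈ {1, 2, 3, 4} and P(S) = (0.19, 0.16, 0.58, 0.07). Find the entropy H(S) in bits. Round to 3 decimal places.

1.603 bits

H(S) = −Σ p·log₂ p.
  −(0.19)·log₂(0.19) = 0.4552
  −(0.16)·log₂(0.16) = 0.4230
  −(0.58)·log₂(0.58) = 0.4558
  −(0.07)·log₂(0.07) = 0.2686
Sum: 0.4552 + 0.4230 + 0.4558 + 0.2686 = 1.603 bits.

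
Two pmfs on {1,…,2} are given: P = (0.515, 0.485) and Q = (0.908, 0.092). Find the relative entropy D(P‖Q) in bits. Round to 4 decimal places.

D(P‖Q) = Σ p·log₂(p/q).
  0.515·log₂(0.515/0.908) = -0.42133
  0.485·log₂(0.485/0.092) = 1.16317
D(P‖Q) = 0.7418 bits.

0.7418 bits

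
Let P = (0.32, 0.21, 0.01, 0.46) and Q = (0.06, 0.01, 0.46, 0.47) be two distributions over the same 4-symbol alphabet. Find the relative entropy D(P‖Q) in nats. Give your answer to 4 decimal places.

D(P‖Q) = Σ p·ln(p/q).
  0.32·ln(0.32/0.06) = 0.53567
  0.21·ln(0.21/0.01) = 0.63935
  0.01·ln(0.01/0.46) = -0.03829
  0.46·ln(0.46/0.47) = -0.00989
D(P‖Q) = 1.1268 nats.

1.1268 nats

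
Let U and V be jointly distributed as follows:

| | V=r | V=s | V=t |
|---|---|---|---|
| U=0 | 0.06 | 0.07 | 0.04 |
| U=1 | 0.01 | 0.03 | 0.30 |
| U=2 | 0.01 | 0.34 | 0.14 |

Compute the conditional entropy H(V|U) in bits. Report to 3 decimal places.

Marginals: p(U) = (0.1700, 0.3400, 0.4900), p(V) = (0.0800, 0.4400, 0.4800).
H(V|U) = Σ p(U) · H(V|U=·).
  U=0: p=0.1700, H(V|U=0) = 1.5486
  U=1: p=0.3400, H(V|U=1) = 0.6180
  U=2: p=0.4900, H(V|U=2) = 0.9968
Weighted sum = 0.962 bits.

0.962 bits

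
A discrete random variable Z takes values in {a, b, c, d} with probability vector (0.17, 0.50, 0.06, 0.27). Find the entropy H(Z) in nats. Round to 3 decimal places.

H(Z) = −Σ p·ln p.
  −(0.17)·ln(0.17) = 0.3012
  −(0.50)·ln(0.50) = 0.3466
  −(0.06)·ln(0.06) = 0.1688
  −(0.27)·ln(0.27) = 0.3535
Sum: 0.3012 + 0.3466 + 0.1688 + 0.3535 = 1.170 nats.

1.170 nats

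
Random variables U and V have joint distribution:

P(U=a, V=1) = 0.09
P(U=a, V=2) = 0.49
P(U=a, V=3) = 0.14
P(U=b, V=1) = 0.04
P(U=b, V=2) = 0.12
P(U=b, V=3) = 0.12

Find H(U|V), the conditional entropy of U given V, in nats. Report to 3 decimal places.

0.562 nats

Chain rule: H(U|V) = H(U,V) − H(V).
Marginals: p(U) = (0.7200, 0.2800), p(V) = (0.1300, 0.6100, 0.2600).
H(U,V) = 1.4791 nats; H(V) = 0.9170 nats.
H(U|V) = 1.4791 − 0.9170 = 0.562 nats.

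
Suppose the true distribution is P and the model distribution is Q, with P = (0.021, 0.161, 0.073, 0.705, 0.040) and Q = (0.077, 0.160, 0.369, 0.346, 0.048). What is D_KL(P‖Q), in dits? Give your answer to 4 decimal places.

D(P‖Q) = Σ p·log₁₀(p/q).
  0.021·log₁₀(0.021/0.077) = -0.01185
  0.161·log₁₀(0.161/0.160) = 0.00044
  0.073·log₁₀(0.073/0.369) = -0.05137
  0.705·log₁₀(0.705/0.346) = 0.21792
  0.040·log₁₀(0.040/0.048) = -0.00317
D(P‖Q) = 0.1520 dits.

0.1520 dits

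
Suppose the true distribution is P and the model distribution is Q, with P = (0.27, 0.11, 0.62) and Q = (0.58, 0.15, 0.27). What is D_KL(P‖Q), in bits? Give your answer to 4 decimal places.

0.3965 bits

D(P‖Q) = Σ p·log₂(p/q).
  0.27·log₂(0.27/0.58) = -0.29784
  0.11·log₂(0.11/0.15) = -0.04922
  0.62·log₂(0.62/0.27) = 0.74357
D(P‖Q) = 0.3965 bits.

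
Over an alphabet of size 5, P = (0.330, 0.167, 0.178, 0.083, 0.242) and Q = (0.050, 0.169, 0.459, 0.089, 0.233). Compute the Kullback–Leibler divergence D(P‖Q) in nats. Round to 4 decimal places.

0.4555 nats

D(P‖Q) = Σ p·ln(p/q).
  0.330·ln(0.330/0.050) = 0.62273
  0.167·ln(0.167/0.169) = -0.00199
  0.178·ln(0.178/0.459) = -0.16861
  0.083·ln(0.083/0.089) = -0.00579
  0.242·ln(0.242/0.233) = 0.00917
D(P‖Q) = 0.4555 nats.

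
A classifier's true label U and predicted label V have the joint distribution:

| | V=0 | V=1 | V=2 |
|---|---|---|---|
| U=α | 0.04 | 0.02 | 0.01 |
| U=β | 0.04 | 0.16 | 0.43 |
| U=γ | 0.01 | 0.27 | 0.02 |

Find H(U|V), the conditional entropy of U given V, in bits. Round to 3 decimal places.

Marginals: p(U) = (0.0700, 0.6300, 0.3000), p(V) = (0.0900, 0.4500, 0.4600).
H(U|V) = Σ p(V) · H(U|V=·).
  V=0: p=0.0900, H(U|V=0) = 1.3921
  V=1: p=0.4500, H(U|V=1) = 1.1723
  V=2: p=0.4600, H(U|V=2) = 0.4077
Weighted sum = 0.840 bits.

0.840 bits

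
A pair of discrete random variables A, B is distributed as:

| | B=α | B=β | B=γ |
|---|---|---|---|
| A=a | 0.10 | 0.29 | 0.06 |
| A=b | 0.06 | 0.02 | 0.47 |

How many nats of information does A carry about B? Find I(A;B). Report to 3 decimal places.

Marginals: p(A) = (0.4500, 0.5500), p(B) = (0.1600, 0.3100, 0.5300).
I(A;B) = Σ p(x,y)·ln[p(x,y)/(p(x)p(y))].
  (a,α): 0.10·ln(1.3889) = 0.0329
  (a,β): 0.29·ln(2.0789) = 0.2122
  (a,γ): 0.06·ln(0.2516) = -0.0828
  (b,α): 0.06·ln(0.6818) = -0.0230
  (b,β): 0.02·ln(0.1173) = -0.0429
  (b,γ): 0.47·ln(1.6123) = 0.2245
Sum = 0.321 nats.

0.321 nats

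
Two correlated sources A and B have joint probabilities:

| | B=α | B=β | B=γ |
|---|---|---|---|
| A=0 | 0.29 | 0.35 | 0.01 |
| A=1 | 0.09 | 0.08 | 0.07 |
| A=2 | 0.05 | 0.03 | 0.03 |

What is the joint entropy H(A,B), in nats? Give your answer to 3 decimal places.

H(A,B) = −Σ p(x,y)·ln p(x,y) over all 9 cells.
  cell (0,α): −0.29·ln0.29 = 0.3590
  cell (0,β): −0.35·ln0.35 = 0.3674
  cell (0,γ): −0.01·ln0.01 = 0.0461
  cell (1,α): −0.09·ln0.09 = 0.2167
  cell (1,β): −0.08·ln0.08 = 0.2021
  cell (1,γ): −0.07·ln0.07 = 0.1861
  cell (2,α): −0.05·ln0.05 = 0.1498
  cell (2,β): −0.03·ln0.03 = 0.1052
  cell (2,γ): −0.03·ln0.03 = 0.1052
Sum = 1.738 nats.

1.738 nats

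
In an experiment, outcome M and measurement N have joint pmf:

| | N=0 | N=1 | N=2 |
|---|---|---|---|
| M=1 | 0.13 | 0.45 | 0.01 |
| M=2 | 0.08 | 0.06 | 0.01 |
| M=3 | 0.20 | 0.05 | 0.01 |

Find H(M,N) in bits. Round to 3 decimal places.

2.316 bits

H(M,N) = −Σ p(x,y)·log₂ p(x,y) over all 9 cells.
  cell (1,0): −0.13·log₂0.13 = 0.3826
  cell (1,1): −0.45·log₂0.45 = 0.5184
  cell (1,2): −0.01·log₂0.01 = 0.0664
  cell (2,0): −0.08·log₂0.08 = 0.2915
  cell (2,1): −0.06·log₂0.06 = 0.2435
  cell (2,2): −0.01·log₂0.01 = 0.0664
  cell (3,0): −0.20·log₂0.20 = 0.4644
  cell (3,1): −0.05·log₂0.05 = 0.2161
  cell (3,2): −0.01·log₂0.01 = 0.0664
Sum = 2.316 bits.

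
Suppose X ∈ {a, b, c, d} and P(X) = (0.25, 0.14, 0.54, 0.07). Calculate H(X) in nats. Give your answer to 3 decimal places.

1.141 nats

H(X) = −Σ p·ln p.
  −(0.25)·ln(0.25) = 0.3466
  −(0.14)·ln(0.14) = 0.2753
  −(0.54)·ln(0.54) = 0.3327
  −(0.07)·ln(0.07) = 0.1861
Sum: 0.3466 + 0.2753 + 0.3327 + 0.1861 = 1.141 nats.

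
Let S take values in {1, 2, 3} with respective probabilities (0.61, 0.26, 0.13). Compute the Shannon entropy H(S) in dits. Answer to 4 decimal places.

H(S) = −Σ p·log₁₀ p.
  −(0.61)·log₁₀(0.61) = 0.13095
  −(0.26)·log₁₀(0.26) = 0.15211
  −(0.13)·log₁₀(0.13) = 0.11519
Sum: 0.13095 + 0.15211 + 0.11519 = 0.3982 dits.

0.3982 dits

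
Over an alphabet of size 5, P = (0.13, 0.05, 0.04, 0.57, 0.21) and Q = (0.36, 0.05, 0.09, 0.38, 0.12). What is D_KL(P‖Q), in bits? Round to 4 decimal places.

0.2651 bits

D(P‖Q) = Σ p·log₂(p/q).
  0.13·log₂(0.13/0.36) = -0.19103
  0.05·log₂(0.05/0.05) = 0.00000
  0.04·log₂(0.04/0.09) = -0.04680
  0.57·log₂(0.57/0.38) = 0.33343
  0.21·log₂(0.21/0.12) = 0.16954
D(P‖Q) = 0.2651 bits.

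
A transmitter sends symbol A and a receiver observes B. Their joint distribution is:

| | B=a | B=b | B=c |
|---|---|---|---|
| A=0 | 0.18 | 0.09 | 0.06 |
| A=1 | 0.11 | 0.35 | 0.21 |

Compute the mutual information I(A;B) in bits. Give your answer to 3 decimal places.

Marginals: p(A) = (0.3300, 0.6700), p(B) = (0.2900, 0.4400, 0.2700).
I(A;B) = H(A) + H(B) − H(A,B).
H(A) = 0.9149, H(B) = 1.5491, H(A,B) = 2.3547.
I(A;B) = 0.9149 + 1.5491 − 2.3547 = 0.109 bits.

0.109 bits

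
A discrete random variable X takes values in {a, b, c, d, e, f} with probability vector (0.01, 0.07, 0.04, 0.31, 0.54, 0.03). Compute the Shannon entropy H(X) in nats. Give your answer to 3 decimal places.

1.162 nats

H(X) = −Σ p·ln p.
  −(0.01)·ln(0.01) = 0.0461
  −(0.07)·ln(0.07) = 0.1861
  −(0.04)·ln(0.04) = 0.1288
  −(0.31)·ln(0.31) = 0.3631
  −(0.54)·ln(0.54) = 0.3327
  −(0.03)·ln(0.03) = 0.1052
Sum: 0.0461 + 0.1861 + 0.1288 + 0.3631 + 0.3327 + 0.1052 = 1.162 nats.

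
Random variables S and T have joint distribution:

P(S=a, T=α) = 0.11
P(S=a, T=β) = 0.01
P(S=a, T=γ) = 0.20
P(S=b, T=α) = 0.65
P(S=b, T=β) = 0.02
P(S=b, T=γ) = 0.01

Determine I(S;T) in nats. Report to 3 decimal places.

Marginals: p(S) = (0.3200, 0.6800), p(T) = (0.7600, 0.0300, 0.2100).
I(S;T) = H(S) + H(T) − H(S,T).
H(S) = 0.6269, H(T) = 0.6415, H(S,T) = 1.0150.
I(S;T) = 0.6269 + 0.6415 − 1.0150 = 0.253 nats.

0.253 nats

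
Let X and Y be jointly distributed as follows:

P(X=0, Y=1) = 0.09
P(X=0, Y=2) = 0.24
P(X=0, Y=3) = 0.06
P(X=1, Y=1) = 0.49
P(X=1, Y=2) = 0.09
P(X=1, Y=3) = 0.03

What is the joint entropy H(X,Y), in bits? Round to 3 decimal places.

H(X,Y) = −Σ p(x,y)·log₂ p(x,y) over all 6 cells.
  cell (0,1): −0.09·log₂0.09 = 0.3127
  cell (0,2): −0.24·log₂0.24 = 0.4941
  cell (0,3): −0.06·log₂0.06 = 0.2435
  cell (1,1): −0.49·log₂0.49 = 0.5043
  cell (1,2): −0.09·log₂0.09 = 0.3127
  cell (1,3): −0.03·log₂0.03 = 0.1518
Sum = 2.019 bits.

2.019 bits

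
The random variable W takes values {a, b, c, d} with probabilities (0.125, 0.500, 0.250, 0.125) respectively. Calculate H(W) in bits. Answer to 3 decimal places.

1.750 bits

H(W) = −Σ p·log₂ p.
  −(0.125)·log₂(0.125) = 0.3750
  −(0.500)·log₂(0.500) = 0.5000
  −(0.250)·log₂(0.250) = 0.5000
  −(0.125)·log₂(0.125) = 0.3750
Sum: 0.3750 + 0.5000 + 0.5000 + 0.3750 = 1.750 bits.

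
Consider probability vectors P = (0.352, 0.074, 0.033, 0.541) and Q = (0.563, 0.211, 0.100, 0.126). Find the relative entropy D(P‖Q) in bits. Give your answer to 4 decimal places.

D(P‖Q) = Σ p·log₂(p/q).
  0.352·log₂(0.352/0.563) = -0.23850
  0.074·log₂(0.074/0.211) = -0.11186
  0.033·log₂(0.033/0.100) = -0.05278
  0.541·log₂(0.541/0.126) = 1.13729
D(P‖Q) = 0.7341 bits.

0.7341 bits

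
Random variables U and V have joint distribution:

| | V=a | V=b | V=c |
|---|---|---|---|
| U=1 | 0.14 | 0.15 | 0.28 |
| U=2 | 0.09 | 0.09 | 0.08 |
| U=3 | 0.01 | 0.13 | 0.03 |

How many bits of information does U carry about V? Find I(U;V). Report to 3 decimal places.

0.117 bits

Marginals: p(U) = (0.5700, 0.2600, 0.1700), p(V) = (0.2400, 0.3700, 0.3900).
I(U;V) = Σ p(x,y)·log₂[p(x,y)/(p(x)p(y))].
  (1,a): 0.14·log₂(1.0234) = 0.0047
  (1,b): 0.15·log₂(0.7112) = -0.0737
  (1,c): 0.28·log₂(1.2596) = 0.0932
  (2,a): 0.09·log₂(1.4423) = 0.0476
  (2,b): 0.09·log₂(0.9356) = -0.0087
  (2,c): 0.08·log₂(0.7890) = -0.0274
  (3,a): 0.01·log₂(0.2451) = -0.0203
  (3,b): 0.13·log₂(2.0668) = 0.1362
  (3,c): 0.03·log₂(0.4525) = -0.0343
Sum = 0.117 bits.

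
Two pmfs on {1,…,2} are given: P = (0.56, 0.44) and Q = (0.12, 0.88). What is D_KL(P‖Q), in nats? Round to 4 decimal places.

D(P‖Q) = Σ p·ln(p/q).
  0.56·ln(0.56/0.12) = 0.86265
  0.44·ln(0.44/0.88) = -0.30498
D(P‖Q) = 0.5577 nats.

0.5577 nats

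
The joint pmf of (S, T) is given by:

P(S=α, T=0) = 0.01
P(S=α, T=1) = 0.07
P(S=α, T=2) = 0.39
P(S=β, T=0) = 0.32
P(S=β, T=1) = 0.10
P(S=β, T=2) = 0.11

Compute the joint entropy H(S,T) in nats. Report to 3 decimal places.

H(S,T) = −Σ p(x,y)·ln p(x,y) over all 6 cells.
  cell (α,0): −0.01·ln0.01 = 0.0461
  cell (α,1): −0.07·ln0.07 = 0.1861
  cell (α,2): −0.39·ln0.39 = 0.3672
  cell (β,0): −0.32·ln0.32 = 0.3646
  cell (β,1): −0.10·ln0.10 = 0.2303
  cell (β,2): −0.11·ln0.11 = 0.2428
Sum = 1.437 nats.

1.437 nats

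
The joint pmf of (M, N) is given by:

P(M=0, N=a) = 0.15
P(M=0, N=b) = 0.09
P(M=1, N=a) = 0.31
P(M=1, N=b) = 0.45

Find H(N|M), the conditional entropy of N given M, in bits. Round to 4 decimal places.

Marginals: p(M) = (0.2400, 0.7600), p(N) = (0.4600, 0.5400).
H(N|M) = Σ p(M) · H(N|M=·).
  M=0: p=0.2400, H(N|M=0) = 0.9544
  M=1: p=0.7600, H(N|M=1) = 0.9754
Weighted sum = 0.9704 bits.

0.9704 bits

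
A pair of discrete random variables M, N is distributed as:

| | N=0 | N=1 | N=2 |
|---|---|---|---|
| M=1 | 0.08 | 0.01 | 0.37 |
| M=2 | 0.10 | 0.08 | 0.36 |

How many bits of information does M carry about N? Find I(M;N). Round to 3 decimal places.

0.042 bits

Marginals: p(M) = (0.4600, 0.5400), p(N) = (0.1800, 0.0900, 0.7300).
I(M;N) = H(M) + H(N) − H(M,N).
H(M) = 0.9954, H(N) = 1.0894, H(M,N) = 2.0430.
I(M;N) = 0.9954 + 1.0894 − 2.0430 = 0.042 bits.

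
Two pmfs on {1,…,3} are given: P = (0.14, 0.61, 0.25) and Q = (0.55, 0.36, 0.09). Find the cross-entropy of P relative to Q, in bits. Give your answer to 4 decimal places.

H(P,Q) = −Σ p·log₂ q.
  −0.14·log₂(0.55) = 0.12075
  −0.61·log₂(0.36) = 0.89910
  −0.25·log₂(0.09) = 0.86848
H(P,Q) = 1.8883 bits.

1.8883 bits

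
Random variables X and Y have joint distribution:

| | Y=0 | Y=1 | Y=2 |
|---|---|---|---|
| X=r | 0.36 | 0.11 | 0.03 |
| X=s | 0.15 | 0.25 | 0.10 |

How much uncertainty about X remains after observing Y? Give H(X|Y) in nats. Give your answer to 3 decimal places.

0.601 nats

Chain rule: H(X|Y) = H(X,Y) − H(Y).
Marginals: p(X) = (0.5000, 0.5000), p(Y) = (0.5100, 0.3600, 0.1300).
H(X,Y) = 1.5772 nats; H(Y) = 0.9764 nats.
H(X|Y) = 1.5772 − 0.9764 = 0.601 nats.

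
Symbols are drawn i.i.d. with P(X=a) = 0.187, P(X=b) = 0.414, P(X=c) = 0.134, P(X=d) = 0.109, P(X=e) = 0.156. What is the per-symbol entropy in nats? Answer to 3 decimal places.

1.479 nats

H(X) = −Σ p·ln p.
  −(0.187)·ln(0.187) = 0.3135
  −(0.414)·ln(0.414) = 0.3651
  −(0.134)·ln(0.134) = 0.2693
  −(0.109)·ln(0.109) = 0.2416
  −(0.156)·ln(0.156) = 0.2898
Sum: 0.3135 + 0.3651 + 0.2693 + 0.2416 + 0.2898 = 1.479 nats.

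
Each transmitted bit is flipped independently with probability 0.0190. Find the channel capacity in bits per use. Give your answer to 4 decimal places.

Binary symmetric channel: C = 1 − h₂(ε) where h₂ is the binary entropy function.
h₂(0.0190) = −0.0190·log₂0.0190 − 0.9810·log₂0.9810 = 0.1358.
C = 1 − 0.1358 = 0.8642 bits per channel use.

0.8642 bits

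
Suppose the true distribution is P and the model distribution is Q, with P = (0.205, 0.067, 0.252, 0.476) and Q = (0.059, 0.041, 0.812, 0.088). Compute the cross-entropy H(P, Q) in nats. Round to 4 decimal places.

H(P,Q) = −Σ p·ln q.
  −0.205·ln(0.059) = 0.58019
  −0.067·ln(0.041) = 0.21401
  −0.252·ln(0.812) = 0.05248
  −0.476·ln(0.088) = 1.15688
H(P,Q) = 2.0036 nats.

2.0036 nats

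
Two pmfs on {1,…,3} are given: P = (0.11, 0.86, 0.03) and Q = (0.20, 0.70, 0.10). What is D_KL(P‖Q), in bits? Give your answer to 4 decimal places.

D(P‖Q) = Σ p·log₂(p/q).
  0.11·log₂(0.11/0.20) = -0.09487
  0.86·log₂(0.86/0.70) = 0.25540
  0.03·log₂(0.03/0.10) = -0.05211
D(P‖Q) = 0.1084 bits.

0.1084 bits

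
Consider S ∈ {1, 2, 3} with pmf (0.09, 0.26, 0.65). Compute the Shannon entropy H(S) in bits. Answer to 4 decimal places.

1.2219 bits

H(S) = −Σ p·log₂ p.
  −(0.09)·log₂(0.09) = 0.31265
  −(0.26)·log₂(0.26) = 0.50529
  −(0.65)·log₂(0.65) = 0.40397
Sum: 0.31265 + 0.50529 + 0.40397 = 1.2219 bits.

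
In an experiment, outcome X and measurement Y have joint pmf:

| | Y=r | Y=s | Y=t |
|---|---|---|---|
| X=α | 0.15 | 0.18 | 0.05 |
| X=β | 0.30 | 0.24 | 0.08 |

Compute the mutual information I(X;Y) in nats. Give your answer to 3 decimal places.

Marginals: p(X) = (0.3800, 0.6200), p(Y) = (0.4500, 0.4200, 0.1300).
I(X;Y) = H(X) + H(Y) − H(X,Y).
H(X) = 0.6641, H(Y) = 0.9889, H(X,Y) = 1.6488.
I(X;Y) = 0.6641 + 0.9889 − 1.6488 = 0.004 nats.

0.004 nats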